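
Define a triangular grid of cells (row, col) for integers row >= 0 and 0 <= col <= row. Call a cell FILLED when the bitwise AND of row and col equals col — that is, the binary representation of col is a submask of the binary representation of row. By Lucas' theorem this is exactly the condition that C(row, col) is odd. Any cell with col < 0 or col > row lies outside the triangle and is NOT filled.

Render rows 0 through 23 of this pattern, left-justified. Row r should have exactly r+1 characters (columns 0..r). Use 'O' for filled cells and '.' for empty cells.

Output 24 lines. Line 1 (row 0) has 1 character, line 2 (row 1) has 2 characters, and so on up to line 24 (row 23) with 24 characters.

r0=0: O
r1=1: OO
r2=10: O.O
r3=11: OOOO
r4=100: O...O
r5=101: OO..OO
r6=110: O.O.O.O
r7=111: OOOOOOOO
r8=1000: O.......O
r9=1001: OO......OO
r10=1010: O.O.....O.O
r11=1011: OOOO....OOOO
r12=1100: O...O...O...O
r13=1101: OO..OO..OO..OO
r14=1110: O.O.O.O.O.O.O.O
r15=1111: OOOOOOOOOOOOOOOO
r16=10000: O...............O
r17=10001: OO..............OO
r18=10010: O.O.............O.O
r19=10011: OOOO............OOOO
r20=10100: O...O...........O...O
r21=10101: OO..OO..........OO..OO
r22=10110: O.O.O.O.........O.O.O.O
r23=10111: OOOOOOOO........OOOOOOOO

Answer: O
OO
O.O
OOOO
O...O
OO..OO
O.O.O.O
OOOOOOOO
O.......O
OO......OO
O.O.....O.O
OOOO....OOOO
O...O...O...O
OO..OO..OO..OO
O.O.O.O.O.O.O.O
OOOOOOOOOOOOOOOO
O...............O
OO..............OO
O.O.............O.O
OOOO............OOOO
O...O...........O...O
OO..OO..........OO..OO
O.O.O.O.........O.O.O.O
OOOOOOOO........OOOOOOOO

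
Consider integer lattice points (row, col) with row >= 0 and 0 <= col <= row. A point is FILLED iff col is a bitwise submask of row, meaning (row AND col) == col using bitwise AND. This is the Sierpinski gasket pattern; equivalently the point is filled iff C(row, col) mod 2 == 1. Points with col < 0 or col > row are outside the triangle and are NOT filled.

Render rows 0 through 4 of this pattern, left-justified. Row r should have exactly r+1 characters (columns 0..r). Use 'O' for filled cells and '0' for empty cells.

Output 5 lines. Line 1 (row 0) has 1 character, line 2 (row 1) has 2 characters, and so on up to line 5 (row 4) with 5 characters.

r0=0: O
r1=1: OO
r2=10: O0O
r3=11: OOOO
r4=100: O000O

Answer: O
OO
O0O
OOOO
O000O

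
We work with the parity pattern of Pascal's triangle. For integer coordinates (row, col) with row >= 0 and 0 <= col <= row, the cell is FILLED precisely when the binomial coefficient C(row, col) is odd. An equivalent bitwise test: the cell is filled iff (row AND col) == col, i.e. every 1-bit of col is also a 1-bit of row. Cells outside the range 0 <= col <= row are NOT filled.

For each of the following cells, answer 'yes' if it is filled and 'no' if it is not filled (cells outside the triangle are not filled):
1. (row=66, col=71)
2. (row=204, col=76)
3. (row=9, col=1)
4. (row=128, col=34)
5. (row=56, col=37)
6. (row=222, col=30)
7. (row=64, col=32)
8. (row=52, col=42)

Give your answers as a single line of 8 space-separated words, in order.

Answer: no yes yes no no yes no no

Derivation:
(66,71): col outside [0, 66] -> not filled
(204,76): row=0b11001100, col=0b1001100, row AND col = 0b1001100 = 76; 76 == 76 -> filled
(9,1): row=0b1001, col=0b1, row AND col = 0b1 = 1; 1 == 1 -> filled
(128,34): row=0b10000000, col=0b100010, row AND col = 0b0 = 0; 0 != 34 -> empty
(56,37): row=0b111000, col=0b100101, row AND col = 0b100000 = 32; 32 != 37 -> empty
(222,30): row=0b11011110, col=0b11110, row AND col = 0b11110 = 30; 30 == 30 -> filled
(64,32): row=0b1000000, col=0b100000, row AND col = 0b0 = 0; 0 != 32 -> empty
(52,42): row=0b110100, col=0b101010, row AND col = 0b100000 = 32; 32 != 42 -> empty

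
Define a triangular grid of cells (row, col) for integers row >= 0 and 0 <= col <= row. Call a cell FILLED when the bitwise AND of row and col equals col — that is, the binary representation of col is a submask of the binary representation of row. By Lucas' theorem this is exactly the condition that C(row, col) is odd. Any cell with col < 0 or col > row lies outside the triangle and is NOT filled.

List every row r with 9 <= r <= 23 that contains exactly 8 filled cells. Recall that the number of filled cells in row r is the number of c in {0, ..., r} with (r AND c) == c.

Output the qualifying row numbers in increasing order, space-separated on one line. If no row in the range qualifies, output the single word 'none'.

Answer: 11 13 14 19 21 22

Derivation:
Row r has 2^popcount(r) filled cells, so we need popcount(r) = log2(8) = 3.
Scan r = 9..23 and keep those with exactly 3 one-bits:
r=9=1001 popcount=2 -> skip
r=10=1010 popcount=2 -> skip
r=11=1011 popcount=3 -> KEEP
r=12=1100 popcount=2 -> skip
r=13=1101 popcount=3 -> KEEP
r=14=1110 popcount=3 -> KEEP
r=15=1111 popcount=4 -> skip
r=16=10000 popcount=1 -> skip
r=17=10001 popcount=2 -> skip
r=18=10010 popcount=2 -> skip
r=19=10011 popcount=3 -> KEEP
r=20=10100 popcount=2 -> skip
r=21=10101 popcount=3 -> KEEP
r=22=10110 popcount=3 -> KEEP
r=23=10111 popcount=4 -> skip
Kept rows: 11 13 14 19 21 22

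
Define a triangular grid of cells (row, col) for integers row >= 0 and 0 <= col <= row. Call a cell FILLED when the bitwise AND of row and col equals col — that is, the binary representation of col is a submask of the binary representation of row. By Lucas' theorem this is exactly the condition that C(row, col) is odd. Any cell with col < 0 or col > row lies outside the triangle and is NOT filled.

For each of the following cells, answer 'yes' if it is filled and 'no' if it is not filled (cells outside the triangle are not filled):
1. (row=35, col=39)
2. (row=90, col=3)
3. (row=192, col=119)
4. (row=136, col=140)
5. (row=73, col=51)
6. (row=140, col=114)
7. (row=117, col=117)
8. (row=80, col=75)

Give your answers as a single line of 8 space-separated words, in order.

Answer: no no no no no no yes no

Derivation:
(35,39): col outside [0, 35] -> not filled
(90,3): row=0b1011010, col=0b11, row AND col = 0b10 = 2; 2 != 3 -> empty
(192,119): row=0b11000000, col=0b1110111, row AND col = 0b1000000 = 64; 64 != 119 -> empty
(136,140): col outside [0, 136] -> not filled
(73,51): row=0b1001001, col=0b110011, row AND col = 0b1 = 1; 1 != 51 -> empty
(140,114): row=0b10001100, col=0b1110010, row AND col = 0b0 = 0; 0 != 114 -> empty
(117,117): row=0b1110101, col=0b1110101, row AND col = 0b1110101 = 117; 117 == 117 -> filled
(80,75): row=0b1010000, col=0b1001011, row AND col = 0b1000000 = 64; 64 != 75 -> empty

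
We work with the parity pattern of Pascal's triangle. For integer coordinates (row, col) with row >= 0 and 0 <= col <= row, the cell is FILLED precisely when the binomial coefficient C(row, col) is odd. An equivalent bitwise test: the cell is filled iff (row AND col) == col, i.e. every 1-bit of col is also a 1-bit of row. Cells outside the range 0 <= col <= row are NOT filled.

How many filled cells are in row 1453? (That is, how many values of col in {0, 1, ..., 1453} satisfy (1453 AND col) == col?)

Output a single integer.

1453 in binary = 10110101101
popcount(1453) = number of 1-bits in 10110101101 = 7
A col c satisfies (1453 AND c) == c iff every set bit of c is also set in 1453; each of the 7 set bits of 1453 can independently be on or off in c.
count = 2^7 = 128

Answer: 128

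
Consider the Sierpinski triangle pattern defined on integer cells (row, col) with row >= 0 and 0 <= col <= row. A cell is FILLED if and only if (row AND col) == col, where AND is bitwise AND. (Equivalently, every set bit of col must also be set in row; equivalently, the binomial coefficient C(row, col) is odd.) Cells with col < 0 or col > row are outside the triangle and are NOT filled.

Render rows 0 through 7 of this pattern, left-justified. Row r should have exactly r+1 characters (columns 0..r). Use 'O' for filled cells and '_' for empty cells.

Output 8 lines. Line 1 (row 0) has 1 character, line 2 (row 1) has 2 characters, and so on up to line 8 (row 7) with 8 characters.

r0=0: O
r1=1: OO
r2=10: O_O
r3=11: OOOO
r4=100: O___O
r5=101: OO__OO
r6=110: O_O_O_O
r7=111: OOOOOOOO

Answer: O
OO
O_O
OOOO
O___O
OO__OO
O_O_O_O
OOOOOOOO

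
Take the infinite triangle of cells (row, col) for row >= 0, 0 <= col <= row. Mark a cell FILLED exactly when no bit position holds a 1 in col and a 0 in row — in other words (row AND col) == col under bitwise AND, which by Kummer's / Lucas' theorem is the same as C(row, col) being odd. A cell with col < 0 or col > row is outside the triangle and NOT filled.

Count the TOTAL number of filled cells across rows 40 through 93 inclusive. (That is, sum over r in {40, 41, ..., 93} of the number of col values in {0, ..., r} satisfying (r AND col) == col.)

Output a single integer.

r40=101000 pc2: +4 =4
r41=101001 pc3: +8 =12
r42=101010 pc3: +8 =20
r43=101011 pc4: +16 =36
r44=101100 pc3: +8 =44
r45=101101 pc4: +16 =60
r46=101110 pc4: +16 =76
r47=101111 pc5: +32 =108
r48=110000 pc2: +4 =112
r49=110001 pc3: +8 =120
r50=110010 pc3: +8 =128
r51=110011 pc4: +16 =144
r52=110100 pc3: +8 =152
r53=110101 pc4: +16 =168
r54=110110 pc4: +16 =184
r55=110111 pc5: +32 =216
r56=111000 pc3: +8 =224
r57=111001 pc4: +16 =240
r58=111010 pc4: +16 =256
r59=111011 pc5: +32 =288
r60=111100 pc4: +16 =304
r61=111101 pc5: +32 =336
r62=111110 pc5: +32 =368
r63=111111 pc6: +64 =432
r64=1000000 pc1: +2 =434
r65=1000001 pc2: +4 =438
r66=1000010 pc2: +4 =442
r67=1000011 pc3: +8 =450
r68=1000100 pc2: +4 =454
r69=1000101 pc3: +8 =462
r70=1000110 pc3: +8 =470
r71=1000111 pc4: +16 =486
r72=1001000 pc2: +4 =490
r73=1001001 pc3: +8 =498
r74=1001010 pc3: +8 =506
r75=1001011 pc4: +16 =522
r76=1001100 pc3: +8 =530
r77=1001101 pc4: +16 =546
r78=1001110 pc4: +16 =562
r79=1001111 pc5: +32 =594
r80=1010000 pc2: +4 =598
r81=1010001 pc3: +8 =606
r82=1010010 pc3: +8 =614
r83=1010011 pc4: +16 =630
r84=1010100 pc3: +8 =638
r85=1010101 pc4: +16 =654
r86=1010110 pc4: +16 =670
r87=1010111 pc5: +32 =702
r88=1011000 pc3: +8 =710
r89=1011001 pc4: +16 =726
r90=1011010 pc4: +16 =742
r91=1011011 pc5: +32 =774
r92=1011100 pc4: +16 =790
r93=1011101 pc5: +32 =822

Answer: 822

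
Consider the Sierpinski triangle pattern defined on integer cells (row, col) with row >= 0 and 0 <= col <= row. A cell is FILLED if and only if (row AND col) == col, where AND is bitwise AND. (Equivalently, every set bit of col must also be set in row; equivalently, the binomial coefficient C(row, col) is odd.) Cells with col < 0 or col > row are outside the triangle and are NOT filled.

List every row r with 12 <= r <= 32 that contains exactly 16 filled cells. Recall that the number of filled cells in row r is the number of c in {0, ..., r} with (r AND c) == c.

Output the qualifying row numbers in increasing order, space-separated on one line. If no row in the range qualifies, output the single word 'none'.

Answer: 15 23 27 29 30

Derivation:
Row r has 2^popcount(r) filled cells, so we need popcount(r) = log2(16) = 4.
Scan r = 12..32 and keep those with exactly 4 one-bits:
r=12=1100 popcount=2 -> skip
r=13=1101 popcount=3 -> skip
r=14=1110 popcount=3 -> skip
r=15=1111 popcount=4 -> KEEP
r=16=10000 popcount=1 -> skip
r=17=10001 popcount=2 -> skip
r=18=10010 popcount=2 -> skip
r=19=10011 popcount=3 -> skip
r=20=10100 popcount=2 -> skip
r=21=10101 popcount=3 -> skip
r=22=10110 popcount=3 -> skip
r=23=10111 popcount=4 -> KEEP
r=24=11000 popcount=2 -> skip
r=25=11001 popcount=3 -> skip
r=26=11010 popcount=3 -> skip
r=27=11011 popcount=4 -> KEEP
r=28=11100 popcount=3 -> skip
r=29=11101 popcount=4 -> KEEP
r=30=11110 popcount=4 -> KEEP
r=31=11111 popcount=5 -> skip
r=32=100000 popcount=1 -> skip
Kept rows: 15 23 27 29 30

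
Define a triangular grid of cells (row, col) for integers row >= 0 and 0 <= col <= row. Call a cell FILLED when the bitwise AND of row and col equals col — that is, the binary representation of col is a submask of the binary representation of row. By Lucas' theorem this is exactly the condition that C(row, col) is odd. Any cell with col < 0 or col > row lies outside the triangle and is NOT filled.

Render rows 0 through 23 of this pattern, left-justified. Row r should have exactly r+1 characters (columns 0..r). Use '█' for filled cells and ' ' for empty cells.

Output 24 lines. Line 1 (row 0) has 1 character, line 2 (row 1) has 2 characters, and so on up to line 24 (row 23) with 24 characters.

Answer: █
██
█ █
████
█   █
██  ██
█ █ █ █
████████
█       █
██      ██
█ █     █ █
████    ████
█   █   █   █
██  ██  ██  ██
█ █ █ █ █ █ █ █
████████████████
█               █
██              ██
█ █             █ █
████            ████
█   █           █   █
██  ██          ██  ██
█ █ █ █         █ █ █ █
████████        ████████

Derivation:
r0=0: █
r1=1: ██
r2=10: █ █
r3=11: ████
r4=100: █   █
r5=101: ██  ██
r6=110: █ █ █ █
r7=111: ████████
r8=1000: █       █
r9=1001: ██      ██
r10=1010: █ █     █ █
r11=1011: ████    ████
r12=1100: █   █   █   █
r13=1101: ██  ██  ██  ██
r14=1110: █ █ █ █ █ █ █ █
r15=1111: ████████████████
r16=10000: █               █
r17=10001: ██              ██
r18=10010: █ █             █ █
r19=10011: ████            ████
r20=10100: █   █           █   █
r21=10101: ██  ██          ██  ██
r22=10110: █ █ █ █         █ █ █ █
r23=10111: ████████        ████████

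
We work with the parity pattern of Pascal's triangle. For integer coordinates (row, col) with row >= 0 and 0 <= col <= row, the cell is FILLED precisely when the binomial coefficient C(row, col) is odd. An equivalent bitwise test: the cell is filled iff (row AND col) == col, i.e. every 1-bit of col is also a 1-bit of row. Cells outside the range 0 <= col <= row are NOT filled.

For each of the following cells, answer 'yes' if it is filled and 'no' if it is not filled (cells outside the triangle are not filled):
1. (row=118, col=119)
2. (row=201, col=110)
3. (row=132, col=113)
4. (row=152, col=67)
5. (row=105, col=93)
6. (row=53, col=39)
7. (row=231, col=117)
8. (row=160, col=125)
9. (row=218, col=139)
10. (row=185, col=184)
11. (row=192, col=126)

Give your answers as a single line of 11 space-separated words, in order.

(118,119): col outside [0, 118] -> not filled
(201,110): row=0b11001001, col=0b1101110, row AND col = 0b1001000 = 72; 72 != 110 -> empty
(132,113): row=0b10000100, col=0b1110001, row AND col = 0b0 = 0; 0 != 113 -> empty
(152,67): row=0b10011000, col=0b1000011, row AND col = 0b0 = 0; 0 != 67 -> empty
(105,93): row=0b1101001, col=0b1011101, row AND col = 0b1001001 = 73; 73 != 93 -> empty
(53,39): row=0b110101, col=0b100111, row AND col = 0b100101 = 37; 37 != 39 -> empty
(231,117): row=0b11100111, col=0b1110101, row AND col = 0b1100101 = 101; 101 != 117 -> empty
(160,125): row=0b10100000, col=0b1111101, row AND col = 0b100000 = 32; 32 != 125 -> empty
(218,139): row=0b11011010, col=0b10001011, row AND col = 0b10001010 = 138; 138 != 139 -> empty
(185,184): row=0b10111001, col=0b10111000, row AND col = 0b10111000 = 184; 184 == 184 -> filled
(192,126): row=0b11000000, col=0b1111110, row AND col = 0b1000000 = 64; 64 != 126 -> empty

Answer: no no no no no no no no no yes no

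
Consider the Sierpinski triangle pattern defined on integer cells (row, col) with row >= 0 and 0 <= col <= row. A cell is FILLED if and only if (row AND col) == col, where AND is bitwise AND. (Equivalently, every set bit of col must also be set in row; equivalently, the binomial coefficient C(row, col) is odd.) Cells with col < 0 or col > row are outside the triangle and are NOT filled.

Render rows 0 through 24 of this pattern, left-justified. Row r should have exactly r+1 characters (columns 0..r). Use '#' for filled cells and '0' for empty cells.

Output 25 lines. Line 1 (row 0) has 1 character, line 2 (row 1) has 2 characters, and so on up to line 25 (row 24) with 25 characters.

Answer: #
##
#0#
####
#000#
##00##
#0#0#0#
########
#0000000#
##000000##
#0#00000#0#
####0000####
#000#000#000#
##00##00##00##
#0#0#0#0#0#0#0#
################
#000000000000000#
##00000000000000##
#0#0000000000000#0#
####000000000000####
#000#00000000000#000#
##00##0000000000##00##
#0#0#0#000000000#0#0#0#
########00000000########
#0000000#0000000#0000000#

Derivation:
r0=0: #
r1=1: ##
r2=10: #0#
r3=11: ####
r4=100: #000#
r5=101: ##00##
r6=110: #0#0#0#
r7=111: ########
r8=1000: #0000000#
r9=1001: ##000000##
r10=1010: #0#00000#0#
r11=1011: ####0000####
r12=1100: #000#000#000#
r13=1101: ##00##00##00##
r14=1110: #0#0#0#0#0#0#0#
r15=1111: ################
r16=10000: #000000000000000#
r17=10001: ##00000000000000##
r18=10010: #0#0000000000000#0#
r19=10011: ####000000000000####
r20=10100: #000#00000000000#000#
r21=10101: ##00##0000000000##00##
r22=10110: #0#0#0#000000000#0#0#0#
r23=10111: ########00000000########
r24=11000: #0000000#0000000#0000000#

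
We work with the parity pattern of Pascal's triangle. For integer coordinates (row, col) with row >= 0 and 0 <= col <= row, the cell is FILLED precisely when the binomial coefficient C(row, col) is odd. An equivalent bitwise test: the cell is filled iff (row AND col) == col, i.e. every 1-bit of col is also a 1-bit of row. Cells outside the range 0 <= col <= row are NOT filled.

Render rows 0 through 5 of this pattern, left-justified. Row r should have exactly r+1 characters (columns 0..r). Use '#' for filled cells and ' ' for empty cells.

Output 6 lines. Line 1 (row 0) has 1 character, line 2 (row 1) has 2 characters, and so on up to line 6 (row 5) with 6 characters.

r0=0: #
r1=1: ##
r2=10: # #
r3=11: ####
r4=100: #   #
r5=101: ##  ##

Answer: #
##
# #
####
#   #
##  ##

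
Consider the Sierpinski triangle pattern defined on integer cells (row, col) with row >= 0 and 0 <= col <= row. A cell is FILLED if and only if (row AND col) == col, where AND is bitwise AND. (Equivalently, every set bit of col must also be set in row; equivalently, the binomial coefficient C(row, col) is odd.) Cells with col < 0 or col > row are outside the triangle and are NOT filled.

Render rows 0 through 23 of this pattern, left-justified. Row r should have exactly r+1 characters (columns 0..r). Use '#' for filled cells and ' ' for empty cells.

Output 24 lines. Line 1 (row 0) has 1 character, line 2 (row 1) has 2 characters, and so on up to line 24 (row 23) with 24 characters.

Answer: #
##
# #
####
#   #
##  ##
# # # #
########
#       #
##      ##
# #     # #
####    ####
#   #   #   #
##  ##  ##  ##
# # # # # # # #
################
#               #
##              ##
# #             # #
####            ####
#   #           #   #
##  ##          ##  ##
# # # #         # # # #
########        ########

Derivation:
r0=0: #
r1=1: ##
r2=10: # #
r3=11: ####
r4=100: #   #
r5=101: ##  ##
r6=110: # # # #
r7=111: ########
r8=1000: #       #
r9=1001: ##      ##
r10=1010: # #     # #
r11=1011: ####    ####
r12=1100: #   #   #   #
r13=1101: ##  ##  ##  ##
r14=1110: # # # # # # # #
r15=1111: ################
r16=10000: #               #
r17=10001: ##              ##
r18=10010: # #             # #
r19=10011: ####            ####
r20=10100: #   #           #   #
r21=10101: ##  ##          ##  ##
r22=10110: # # # #         # # # #
r23=10111: ########        ########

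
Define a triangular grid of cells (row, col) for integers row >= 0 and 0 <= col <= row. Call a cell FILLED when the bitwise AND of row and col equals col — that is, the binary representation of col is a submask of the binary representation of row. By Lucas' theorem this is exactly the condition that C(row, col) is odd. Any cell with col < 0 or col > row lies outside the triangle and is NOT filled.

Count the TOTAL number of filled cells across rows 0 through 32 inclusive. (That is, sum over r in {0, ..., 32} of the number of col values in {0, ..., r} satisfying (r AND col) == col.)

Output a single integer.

r0=0 pc0: +1 =1
r1=1 pc1: +2 =3
r2=10 pc1: +2 =5
r3=11 pc2: +4 =9
r4=100 pc1: +2 =11
r5=101 pc2: +4 =15
r6=110 pc2: +4 =19
r7=111 pc3: +8 =27
r8=1000 pc1: +2 =29
r9=1001 pc2: +4 =33
r10=1010 pc2: +4 =37
r11=1011 pc3: +8 =45
r12=1100 pc2: +4 =49
r13=1101 pc3: +8 =57
r14=1110 pc3: +8 =65
r15=1111 pc4: +16 =81
r16=10000 pc1: +2 =83
r17=10001 pc2: +4 =87
r18=10010 pc2: +4 =91
r19=10011 pc3: +8 =99
r20=10100 pc2: +4 =103
r21=10101 pc3: +8 =111
r22=10110 pc3: +8 =119
r23=10111 pc4: +16 =135
r24=11000 pc2: +4 =139
r25=11001 pc3: +8 =147
r26=11010 pc3: +8 =155
r27=11011 pc4: +16 =171
r28=11100 pc3: +8 =179
r29=11101 pc4: +16 =195
r30=11110 pc4: +16 =211
r31=11111 pc5: +32 =243
r32=100000 pc1: +2 =245

Answer: 245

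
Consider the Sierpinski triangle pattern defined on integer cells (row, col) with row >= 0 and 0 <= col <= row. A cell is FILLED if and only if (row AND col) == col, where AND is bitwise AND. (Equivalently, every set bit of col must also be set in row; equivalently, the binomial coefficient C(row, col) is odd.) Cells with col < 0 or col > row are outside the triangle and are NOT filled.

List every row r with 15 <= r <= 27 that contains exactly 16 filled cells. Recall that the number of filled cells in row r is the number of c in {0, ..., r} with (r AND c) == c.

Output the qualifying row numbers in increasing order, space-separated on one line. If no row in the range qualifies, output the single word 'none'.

Answer: 15 23 27

Derivation:
Row r has 2^popcount(r) filled cells, so we need popcount(r) = log2(16) = 4.
Scan r = 15..27 and keep those with exactly 4 one-bits:
r=15=1111 popcount=4 -> KEEP
r=16=10000 popcount=1 -> skip
r=17=10001 popcount=2 -> skip
r=18=10010 popcount=2 -> skip
r=19=10011 popcount=3 -> skip
r=20=10100 popcount=2 -> skip
r=21=10101 popcount=3 -> skip
r=22=10110 popcount=3 -> skip
r=23=10111 popcount=4 -> KEEP
r=24=11000 popcount=2 -> skip
r=25=11001 popcount=3 -> skip
r=26=11010 popcount=3 -> skip
r=27=11011 popcount=4 -> KEEP
Kept rows: 15 23 27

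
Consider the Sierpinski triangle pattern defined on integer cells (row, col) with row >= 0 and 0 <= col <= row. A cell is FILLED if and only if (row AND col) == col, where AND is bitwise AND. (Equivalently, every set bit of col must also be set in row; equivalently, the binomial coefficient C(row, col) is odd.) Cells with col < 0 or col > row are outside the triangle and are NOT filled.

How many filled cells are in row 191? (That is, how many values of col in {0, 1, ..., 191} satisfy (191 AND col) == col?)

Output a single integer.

Answer: 128

Derivation:
191 in binary = 10111111
popcount(191) = number of 1-bits in 10111111 = 7
A col c satisfies (191 AND c) == c iff every set bit of c is also set in 191; each of the 7 set bits of 191 can independently be on or off in c.
count = 2^7 = 128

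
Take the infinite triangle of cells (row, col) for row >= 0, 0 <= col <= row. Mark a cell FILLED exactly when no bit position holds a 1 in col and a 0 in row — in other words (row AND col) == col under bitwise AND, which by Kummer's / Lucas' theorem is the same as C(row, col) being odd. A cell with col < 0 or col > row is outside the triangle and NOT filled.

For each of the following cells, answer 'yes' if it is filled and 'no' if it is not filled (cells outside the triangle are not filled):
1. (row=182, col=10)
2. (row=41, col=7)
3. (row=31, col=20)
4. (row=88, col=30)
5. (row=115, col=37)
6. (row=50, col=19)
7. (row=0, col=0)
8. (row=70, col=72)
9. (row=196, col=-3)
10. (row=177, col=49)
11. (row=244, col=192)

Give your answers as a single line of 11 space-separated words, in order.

Answer: no no yes no no no yes no no yes yes

Derivation:
(182,10): row=0b10110110, col=0b1010, row AND col = 0b10 = 2; 2 != 10 -> empty
(41,7): row=0b101001, col=0b111, row AND col = 0b1 = 1; 1 != 7 -> empty
(31,20): row=0b11111, col=0b10100, row AND col = 0b10100 = 20; 20 == 20 -> filled
(88,30): row=0b1011000, col=0b11110, row AND col = 0b11000 = 24; 24 != 30 -> empty
(115,37): row=0b1110011, col=0b100101, row AND col = 0b100001 = 33; 33 != 37 -> empty
(50,19): row=0b110010, col=0b10011, row AND col = 0b10010 = 18; 18 != 19 -> empty
(0,0): row=0b0, col=0b0, row AND col = 0b0 = 0; 0 == 0 -> filled
(70,72): col outside [0, 70] -> not filled
(196,-3): col outside [0, 196] -> not filled
(177,49): row=0b10110001, col=0b110001, row AND col = 0b110001 = 49; 49 == 49 -> filled
(244,192): row=0b11110100, col=0b11000000, row AND col = 0b11000000 = 192; 192 == 192 -> filled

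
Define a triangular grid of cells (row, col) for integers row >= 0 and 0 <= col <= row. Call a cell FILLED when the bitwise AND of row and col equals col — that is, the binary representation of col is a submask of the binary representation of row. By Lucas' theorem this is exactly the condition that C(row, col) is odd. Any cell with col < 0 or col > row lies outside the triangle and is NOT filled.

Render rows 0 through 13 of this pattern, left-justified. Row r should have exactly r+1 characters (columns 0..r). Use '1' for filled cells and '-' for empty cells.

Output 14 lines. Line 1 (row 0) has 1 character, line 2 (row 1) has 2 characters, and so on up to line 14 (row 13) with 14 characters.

Answer: 1
11
1-1
1111
1---1
11--11
1-1-1-1
11111111
1-------1
11------11
1-1-----1-1
1111----1111
1---1---1---1
11--11--11--11

Derivation:
r0=0: 1
r1=1: 11
r2=10: 1-1
r3=11: 1111
r4=100: 1---1
r5=101: 11--11
r6=110: 1-1-1-1
r7=111: 11111111
r8=1000: 1-------1
r9=1001: 11------11
r10=1010: 1-1-----1-1
r11=1011: 1111----1111
r12=1100: 1---1---1---1
r13=1101: 11--11--11--11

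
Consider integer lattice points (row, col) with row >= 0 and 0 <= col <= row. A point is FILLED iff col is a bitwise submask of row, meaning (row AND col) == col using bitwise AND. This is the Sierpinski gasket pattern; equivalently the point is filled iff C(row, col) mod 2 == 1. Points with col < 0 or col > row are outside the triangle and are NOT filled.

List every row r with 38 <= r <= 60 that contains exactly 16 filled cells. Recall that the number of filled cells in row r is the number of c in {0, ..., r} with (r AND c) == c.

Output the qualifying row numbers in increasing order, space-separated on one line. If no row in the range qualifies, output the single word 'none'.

Answer: 39 43 45 46 51 53 54 57 58 60

Derivation:
Row r has 2^popcount(r) filled cells, so we need popcount(r) = log2(16) = 4.
Scan r = 38..60 and keep those with exactly 4 one-bits:
r=38=100110 popcount=3 -> skip
r=39=100111 popcount=4 -> KEEP
r=40=101000 popcount=2 -> skip
r=41=101001 popcount=3 -> skip
r=42=101010 popcount=3 -> skip
r=43=101011 popcount=4 -> KEEP
r=44=101100 popcount=3 -> skip
r=45=101101 popcount=4 -> KEEP
r=46=101110 popcount=4 -> KEEP
r=47=101111 popcount=5 -> skip
r=48=110000 popcount=2 -> skip
r=49=110001 popcount=3 -> skip
r=50=110010 popcount=3 -> skip
r=51=110011 popcount=4 -> KEEP
r=52=110100 popcount=3 -> skip
r=53=110101 popcount=4 -> KEEP
r=54=110110 popcount=4 -> KEEP
r=55=110111 popcount=5 -> skip
r=56=111000 popcount=3 -> skip
r=57=111001 popcount=4 -> KEEP
r=58=111010 popcount=4 -> KEEP
r=59=111011 popcount=5 -> skip
r=60=111100 popcount=4 -> KEEP
Kept rows: 39 43 45 46 51 53 54 57 58 60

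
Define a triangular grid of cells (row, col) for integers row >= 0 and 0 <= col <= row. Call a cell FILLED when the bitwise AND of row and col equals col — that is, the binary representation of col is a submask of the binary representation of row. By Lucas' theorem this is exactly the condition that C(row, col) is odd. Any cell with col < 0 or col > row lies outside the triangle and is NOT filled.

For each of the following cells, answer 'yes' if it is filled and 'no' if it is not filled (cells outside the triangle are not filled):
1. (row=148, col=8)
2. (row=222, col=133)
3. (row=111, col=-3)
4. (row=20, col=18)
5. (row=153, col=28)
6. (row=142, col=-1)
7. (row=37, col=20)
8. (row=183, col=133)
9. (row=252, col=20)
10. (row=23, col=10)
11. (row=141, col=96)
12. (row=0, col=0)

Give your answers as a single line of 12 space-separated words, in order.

Answer: no no no no no no no yes yes no no yes

Derivation:
(148,8): row=0b10010100, col=0b1000, row AND col = 0b0 = 0; 0 != 8 -> empty
(222,133): row=0b11011110, col=0b10000101, row AND col = 0b10000100 = 132; 132 != 133 -> empty
(111,-3): col outside [0, 111] -> not filled
(20,18): row=0b10100, col=0b10010, row AND col = 0b10000 = 16; 16 != 18 -> empty
(153,28): row=0b10011001, col=0b11100, row AND col = 0b11000 = 24; 24 != 28 -> empty
(142,-1): col outside [0, 142] -> not filled
(37,20): row=0b100101, col=0b10100, row AND col = 0b100 = 4; 4 != 20 -> empty
(183,133): row=0b10110111, col=0b10000101, row AND col = 0b10000101 = 133; 133 == 133 -> filled
(252,20): row=0b11111100, col=0b10100, row AND col = 0b10100 = 20; 20 == 20 -> filled
(23,10): row=0b10111, col=0b1010, row AND col = 0b10 = 2; 2 != 10 -> empty
(141,96): row=0b10001101, col=0b1100000, row AND col = 0b0 = 0; 0 != 96 -> empty
(0,0): row=0b0, col=0b0, row AND col = 0b0 = 0; 0 == 0 -> filled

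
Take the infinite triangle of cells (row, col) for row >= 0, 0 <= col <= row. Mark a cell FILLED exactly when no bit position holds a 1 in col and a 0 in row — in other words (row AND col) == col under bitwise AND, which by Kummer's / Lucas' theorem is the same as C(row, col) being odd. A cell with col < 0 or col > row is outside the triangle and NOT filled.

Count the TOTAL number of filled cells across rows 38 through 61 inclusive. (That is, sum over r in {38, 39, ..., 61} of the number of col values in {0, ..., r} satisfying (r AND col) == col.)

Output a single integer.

Answer: 360

Derivation:
r38=100110 pc3: +8 =8
r39=100111 pc4: +16 =24
r40=101000 pc2: +4 =28
r41=101001 pc3: +8 =36
r42=101010 pc3: +8 =44
r43=101011 pc4: +16 =60
r44=101100 pc3: +8 =68
r45=101101 pc4: +16 =84
r46=101110 pc4: +16 =100
r47=101111 pc5: +32 =132
r48=110000 pc2: +4 =136
r49=110001 pc3: +8 =144
r50=110010 pc3: +8 =152
r51=110011 pc4: +16 =168
r52=110100 pc3: +8 =176
r53=110101 pc4: +16 =192
r54=110110 pc4: +16 =208
r55=110111 pc5: +32 =240
r56=111000 pc3: +8 =248
r57=111001 pc4: +16 =264
r58=111010 pc4: +16 =280
r59=111011 pc5: +32 =312
r60=111100 pc4: +16 =328
r61=111101 pc5: +32 =360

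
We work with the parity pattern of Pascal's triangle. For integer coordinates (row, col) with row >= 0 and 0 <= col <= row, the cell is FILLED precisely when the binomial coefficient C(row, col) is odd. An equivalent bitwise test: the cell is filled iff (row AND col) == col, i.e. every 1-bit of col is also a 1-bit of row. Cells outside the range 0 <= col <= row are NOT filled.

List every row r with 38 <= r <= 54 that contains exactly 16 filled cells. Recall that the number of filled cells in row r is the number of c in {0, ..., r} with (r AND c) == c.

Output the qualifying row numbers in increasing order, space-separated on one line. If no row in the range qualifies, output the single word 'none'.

Answer: 39 43 45 46 51 53 54

Derivation:
Row r has 2^popcount(r) filled cells, so we need popcount(r) = log2(16) = 4.
Scan r = 38..54 and keep those with exactly 4 one-bits:
r=38=100110 popcount=3 -> skip
r=39=100111 popcount=4 -> KEEP
r=40=101000 popcount=2 -> skip
r=41=101001 popcount=3 -> skip
r=42=101010 popcount=3 -> skip
r=43=101011 popcount=4 -> KEEP
r=44=101100 popcount=3 -> skip
r=45=101101 popcount=4 -> KEEP
r=46=101110 popcount=4 -> KEEP
r=47=101111 popcount=5 -> skip
r=48=110000 popcount=2 -> skip
r=49=110001 popcount=3 -> skip
r=50=110010 popcount=3 -> skip
r=51=110011 popcount=4 -> KEEP
r=52=110100 popcount=3 -> skip
r=53=110101 popcount=4 -> KEEP
r=54=110110 popcount=4 -> KEEP
Kept rows: 39 43 45 46 51 53 54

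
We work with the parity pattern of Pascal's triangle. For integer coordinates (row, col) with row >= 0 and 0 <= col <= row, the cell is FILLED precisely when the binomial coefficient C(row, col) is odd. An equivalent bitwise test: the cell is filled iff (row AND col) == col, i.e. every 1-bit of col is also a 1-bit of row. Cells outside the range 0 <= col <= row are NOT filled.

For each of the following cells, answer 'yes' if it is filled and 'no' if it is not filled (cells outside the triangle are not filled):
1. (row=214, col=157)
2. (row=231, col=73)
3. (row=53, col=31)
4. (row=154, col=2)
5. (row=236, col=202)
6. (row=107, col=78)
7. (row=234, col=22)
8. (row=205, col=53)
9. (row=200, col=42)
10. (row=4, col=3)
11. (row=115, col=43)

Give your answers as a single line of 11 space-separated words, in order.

(214,157): row=0b11010110, col=0b10011101, row AND col = 0b10010100 = 148; 148 != 157 -> empty
(231,73): row=0b11100111, col=0b1001001, row AND col = 0b1000001 = 65; 65 != 73 -> empty
(53,31): row=0b110101, col=0b11111, row AND col = 0b10101 = 21; 21 != 31 -> empty
(154,2): row=0b10011010, col=0b10, row AND col = 0b10 = 2; 2 == 2 -> filled
(236,202): row=0b11101100, col=0b11001010, row AND col = 0b11001000 = 200; 200 != 202 -> empty
(107,78): row=0b1101011, col=0b1001110, row AND col = 0b1001010 = 74; 74 != 78 -> empty
(234,22): row=0b11101010, col=0b10110, row AND col = 0b10 = 2; 2 != 22 -> empty
(205,53): row=0b11001101, col=0b110101, row AND col = 0b101 = 5; 5 != 53 -> empty
(200,42): row=0b11001000, col=0b101010, row AND col = 0b1000 = 8; 8 != 42 -> empty
(4,3): row=0b100, col=0b11, row AND col = 0b0 = 0; 0 != 3 -> empty
(115,43): row=0b1110011, col=0b101011, row AND col = 0b100011 = 35; 35 != 43 -> empty

Answer: no no no yes no no no no no no no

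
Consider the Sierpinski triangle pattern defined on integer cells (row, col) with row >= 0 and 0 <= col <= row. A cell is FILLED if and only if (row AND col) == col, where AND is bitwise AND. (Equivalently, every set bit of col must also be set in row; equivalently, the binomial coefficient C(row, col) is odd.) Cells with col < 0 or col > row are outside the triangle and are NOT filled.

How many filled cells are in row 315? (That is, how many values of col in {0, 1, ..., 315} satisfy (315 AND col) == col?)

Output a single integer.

Answer: 64

Derivation:
315 in binary = 100111011
popcount(315) = number of 1-bits in 100111011 = 6
A col c satisfies (315 AND c) == c iff every set bit of c is also set in 315; each of the 6 set bits of 315 can independently be on or off in c.
count = 2^6 = 64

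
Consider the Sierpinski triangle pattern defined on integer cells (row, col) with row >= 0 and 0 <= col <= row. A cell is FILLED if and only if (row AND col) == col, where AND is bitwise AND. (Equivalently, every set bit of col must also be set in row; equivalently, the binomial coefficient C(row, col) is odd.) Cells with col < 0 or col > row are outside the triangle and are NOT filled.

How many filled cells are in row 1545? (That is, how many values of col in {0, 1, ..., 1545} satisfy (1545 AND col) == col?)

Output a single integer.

1545 in binary = 11000001001
popcount(1545) = number of 1-bits in 11000001001 = 4
A col c satisfies (1545 AND c) == c iff every set bit of c is also set in 1545; each of the 4 set bits of 1545 can independently be on or off in c.
count = 2^4 = 16

Answer: 16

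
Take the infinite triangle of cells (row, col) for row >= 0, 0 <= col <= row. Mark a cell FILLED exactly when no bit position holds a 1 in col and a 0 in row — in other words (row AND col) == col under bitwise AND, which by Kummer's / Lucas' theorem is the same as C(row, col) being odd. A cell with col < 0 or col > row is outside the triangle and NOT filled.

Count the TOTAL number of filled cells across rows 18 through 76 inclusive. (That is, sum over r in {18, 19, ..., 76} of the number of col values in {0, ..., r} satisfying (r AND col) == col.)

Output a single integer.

Answer: 740

Derivation:
r18=10010 pc2: +4 =4
r19=10011 pc3: +8 =12
r20=10100 pc2: +4 =16
r21=10101 pc3: +8 =24
r22=10110 pc3: +8 =32
r23=10111 pc4: +16 =48
r24=11000 pc2: +4 =52
r25=11001 pc3: +8 =60
r26=11010 pc3: +8 =68
r27=11011 pc4: +16 =84
r28=11100 pc3: +8 =92
r29=11101 pc4: +16 =108
r30=11110 pc4: +16 =124
r31=11111 pc5: +32 =156
r32=100000 pc1: +2 =158
r33=100001 pc2: +4 =162
r34=100010 pc2: +4 =166
r35=100011 pc3: +8 =174
r36=100100 pc2: +4 =178
r37=100101 pc3: +8 =186
r38=100110 pc3: +8 =194
r39=100111 pc4: +16 =210
r40=101000 pc2: +4 =214
r41=101001 pc3: +8 =222
r42=101010 pc3: +8 =230
r43=101011 pc4: +16 =246
r44=101100 pc3: +8 =254
r45=101101 pc4: +16 =270
r46=101110 pc4: +16 =286
r47=101111 pc5: +32 =318
r48=110000 pc2: +4 =322
r49=110001 pc3: +8 =330
r50=110010 pc3: +8 =338
r51=110011 pc4: +16 =354
r52=110100 pc3: +8 =362
r53=110101 pc4: +16 =378
r54=110110 pc4: +16 =394
r55=110111 pc5: +32 =426
r56=111000 pc3: +8 =434
r57=111001 pc4: +16 =450
r58=111010 pc4: +16 =466
r59=111011 pc5: +32 =498
r60=111100 pc4: +16 =514
r61=111101 pc5: +32 =546
r62=111110 pc5: +32 =578
r63=111111 pc6: +64 =642
r64=1000000 pc1: +2 =644
r65=1000001 pc2: +4 =648
r66=1000010 pc2: +4 =652
r67=1000011 pc3: +8 =660
r68=1000100 pc2: +4 =664
r69=1000101 pc3: +8 =672
r70=1000110 pc3: +8 =680
r71=1000111 pc4: +16 =696
r72=1001000 pc2: +4 =700
r73=1001001 pc3: +8 =708
r74=1001010 pc3: +8 =716
r75=1001011 pc4: +16 =732
r76=1001100 pc3: +8 =740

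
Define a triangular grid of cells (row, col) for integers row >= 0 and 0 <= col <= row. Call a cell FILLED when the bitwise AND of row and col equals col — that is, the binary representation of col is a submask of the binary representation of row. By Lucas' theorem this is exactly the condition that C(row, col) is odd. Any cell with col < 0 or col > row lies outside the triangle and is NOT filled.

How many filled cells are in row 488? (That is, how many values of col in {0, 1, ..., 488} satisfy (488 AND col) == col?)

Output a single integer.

Answer: 32

Derivation:
488 in binary = 111101000
popcount(488) = number of 1-bits in 111101000 = 5
A col c satisfies (488 AND c) == c iff every set bit of c is also set in 488; each of the 5 set bits of 488 can independently be on or off in c.
count = 2^5 = 32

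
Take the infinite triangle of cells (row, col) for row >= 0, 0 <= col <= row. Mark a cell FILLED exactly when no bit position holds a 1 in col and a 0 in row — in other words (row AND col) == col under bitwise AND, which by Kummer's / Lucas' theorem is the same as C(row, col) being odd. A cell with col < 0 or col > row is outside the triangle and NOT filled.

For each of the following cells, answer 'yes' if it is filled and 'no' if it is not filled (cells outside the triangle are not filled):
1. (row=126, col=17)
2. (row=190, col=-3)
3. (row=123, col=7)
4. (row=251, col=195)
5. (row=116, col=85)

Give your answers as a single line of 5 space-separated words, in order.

(126,17): row=0b1111110, col=0b10001, row AND col = 0b10000 = 16; 16 != 17 -> empty
(190,-3): col outside [0, 190] -> not filled
(123,7): row=0b1111011, col=0b111, row AND col = 0b11 = 3; 3 != 7 -> empty
(251,195): row=0b11111011, col=0b11000011, row AND col = 0b11000011 = 195; 195 == 195 -> filled
(116,85): row=0b1110100, col=0b1010101, row AND col = 0b1010100 = 84; 84 != 85 -> empty

Answer: no no no yes no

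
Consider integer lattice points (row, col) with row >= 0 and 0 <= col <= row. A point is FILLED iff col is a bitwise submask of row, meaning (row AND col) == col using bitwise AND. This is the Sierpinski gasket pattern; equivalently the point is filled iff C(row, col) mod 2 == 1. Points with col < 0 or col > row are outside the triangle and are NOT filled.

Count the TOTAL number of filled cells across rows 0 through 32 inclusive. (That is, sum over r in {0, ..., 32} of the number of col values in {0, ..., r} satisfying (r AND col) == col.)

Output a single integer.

Answer: 245

Derivation:
r0=0 pc0: +1 =1
r1=1 pc1: +2 =3
r2=10 pc1: +2 =5
r3=11 pc2: +4 =9
r4=100 pc1: +2 =11
r5=101 pc2: +4 =15
r6=110 pc2: +4 =19
r7=111 pc3: +8 =27
r8=1000 pc1: +2 =29
r9=1001 pc2: +4 =33
r10=1010 pc2: +4 =37
r11=1011 pc3: +8 =45
r12=1100 pc2: +4 =49
r13=1101 pc3: +8 =57
r14=1110 pc3: +8 =65
r15=1111 pc4: +16 =81
r16=10000 pc1: +2 =83
r17=10001 pc2: +4 =87
r18=10010 pc2: +4 =91
r19=10011 pc3: +8 =99
r20=10100 pc2: +4 =103
r21=10101 pc3: +8 =111
r22=10110 pc3: +8 =119
r23=10111 pc4: +16 =135
r24=11000 pc2: +4 =139
r25=11001 pc3: +8 =147
r26=11010 pc3: +8 =155
r27=11011 pc4: +16 =171
r28=11100 pc3: +8 =179
r29=11101 pc4: +16 =195
r30=11110 pc4: +16 =211
r31=11111 pc5: +32 =243
r32=100000 pc1: +2 =245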